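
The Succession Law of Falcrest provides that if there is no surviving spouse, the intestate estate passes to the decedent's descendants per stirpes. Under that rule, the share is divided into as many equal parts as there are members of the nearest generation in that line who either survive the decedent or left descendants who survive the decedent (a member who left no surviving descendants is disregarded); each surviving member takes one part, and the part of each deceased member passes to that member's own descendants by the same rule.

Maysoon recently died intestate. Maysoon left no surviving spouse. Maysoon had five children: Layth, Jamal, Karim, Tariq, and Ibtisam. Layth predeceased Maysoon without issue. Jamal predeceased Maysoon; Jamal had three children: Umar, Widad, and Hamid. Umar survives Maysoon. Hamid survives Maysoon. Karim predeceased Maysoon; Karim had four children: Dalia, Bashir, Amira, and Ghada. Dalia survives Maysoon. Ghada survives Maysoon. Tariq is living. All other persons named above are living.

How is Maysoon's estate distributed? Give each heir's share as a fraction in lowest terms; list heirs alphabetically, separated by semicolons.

There is no surviving spouse, so the entire estate passes to Maysoon's descendants per stirpes.
Layth left no surviving issue, so that branch lapses and is disregarded.
The estate is divided into 4 equal shares of 1/4 among Jamal, Karim, Tariq, Ibtisam.
Jamal predeceased; the 1/4 allotted to Jamal's branch passes to Jamal's issue by representation.
The 1/4 is divided into 3 equal shares of 1/12 among Umar, Widad, Hamid.
Umar is living and takes 1/12.
Widad is living and takes 1/12.
Hamid is living and takes 1/12.
Karim predeceased; the 1/4 allotted to Karim's branch passes to Karim's issue by representation.
The 1/4 is divided into 4 equal shares of 1/16 among Dalia, Bashir, Amira, Ghada.
Dalia is living and takes 1/16.
Bashir is living and takes 1/16.
Amira is living and takes 1/16.
Ghada is living and takes 1/16.
Tariq is living and takes 1/4.
Ibtisam is living and takes 1/4.

Amira 1/16; Bashir 1/16; Dalia 1/16; Ghada 1/16; Hamid 1/12; Ibtisam 1/4; Tariq 1/4; Umar 1/12; Widad 1/12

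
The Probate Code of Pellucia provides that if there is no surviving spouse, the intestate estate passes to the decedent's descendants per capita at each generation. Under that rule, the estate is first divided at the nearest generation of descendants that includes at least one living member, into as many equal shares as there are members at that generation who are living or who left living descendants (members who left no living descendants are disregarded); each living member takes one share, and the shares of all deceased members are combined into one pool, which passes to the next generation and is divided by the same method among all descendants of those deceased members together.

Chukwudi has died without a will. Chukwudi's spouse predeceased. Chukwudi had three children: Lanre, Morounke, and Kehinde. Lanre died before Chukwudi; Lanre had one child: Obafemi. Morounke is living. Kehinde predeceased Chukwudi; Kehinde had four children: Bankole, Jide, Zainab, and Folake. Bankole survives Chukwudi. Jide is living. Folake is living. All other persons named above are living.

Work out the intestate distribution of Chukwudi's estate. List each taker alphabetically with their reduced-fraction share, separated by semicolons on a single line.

There is no surviving spouse, so the entire estate passes to Chukwudi's descendants per capita at each generation.
At generation 1 (Lanre, Morounke, Kehinde) there are 3 shares of (1)/3 = 1/3 each.
Living: Morounke — each takes 1/3.
Deceased: Lanre and Kehinde. Their combined 2/3 is pooled and carried to generation 2.
At generation 2 (Obafemi, Bankole, Jide, Zainab, Folake) there are 5 shares of (2/3)/5 = 2/15 each.
Living: Obafemi, Bankole, Jide, Zainab, and Folake — each takes 2/15.

Bankole 2/15; Folake 2/15; Jide 2/15; Morounke 1/3; Obafemi 2/15; Zainab 2/15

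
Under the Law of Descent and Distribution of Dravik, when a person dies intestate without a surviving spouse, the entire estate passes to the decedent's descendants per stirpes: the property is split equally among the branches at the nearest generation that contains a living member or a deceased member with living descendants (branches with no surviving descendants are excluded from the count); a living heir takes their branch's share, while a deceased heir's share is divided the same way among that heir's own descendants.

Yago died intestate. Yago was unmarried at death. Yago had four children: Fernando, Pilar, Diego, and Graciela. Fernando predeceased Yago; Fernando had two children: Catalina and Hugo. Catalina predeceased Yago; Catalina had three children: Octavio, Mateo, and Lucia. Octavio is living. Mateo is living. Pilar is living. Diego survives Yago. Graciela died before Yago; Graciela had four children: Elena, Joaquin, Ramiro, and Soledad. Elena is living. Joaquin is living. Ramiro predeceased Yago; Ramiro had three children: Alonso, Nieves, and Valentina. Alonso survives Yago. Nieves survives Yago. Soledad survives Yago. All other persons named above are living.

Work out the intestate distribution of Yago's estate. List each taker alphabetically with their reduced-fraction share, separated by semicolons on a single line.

There is no surviving spouse, so the entire estate passes to Yago's descendants per stirpes.
The estate is divided into 4 equal shares of 1/4 among Fernando, Pilar, Diego, Graciela.
Fernando predeceased; the 1/4 allotted to Fernando's branch passes to Fernando's issue by representation.
The 1/4 is divided into 2 equal shares of 1/8 among Catalina, Hugo.
Catalina predeceased; the 1/8 allotted to Catalina's branch passes to Catalina's issue by representation.
The 1/8 is divided into 3 equal shares of 1/24 among Octavio, Mateo, Lucia.
Octavio is living and takes 1/24.
Mateo is living and takes 1/24.
Lucia is living and takes 1/24.
Hugo is living and takes 1/8.
Pilar is living and takes 1/4.
Diego is living and takes 1/4.
Graciela predeceased; the 1/4 allotted to Graciela's branch passes to Graciela's issue by representation.
The 1/4 is divided into 4 equal shares of 1/16 among Elena, Joaquin, Ramiro, Soledad.
Elena is living and takes 1/16.
Joaquin is living and takes 1/16.
Ramiro predeceased; the 1/16 allotted to Ramiro's branch passes to Ramiro's issue by representation.
The 1/16 is divided into 3 equal shares of 1/48 among Alonso, Nieves, Valentina.
Alonso is living and takes 1/48.
Nieves is living and takes 1/48.
Valentina is living and takes 1/48.
Soledad is living and takes 1/16.

Alonso 1/48; Diego 1/4; Elena 1/16; Hugo 1/8; Joaquin 1/16; Lucia 1/24; Mateo 1/24; Nieves 1/48; Octavio 1/24; Pilar 1/4; Soledad 1/16; Valentina 1/48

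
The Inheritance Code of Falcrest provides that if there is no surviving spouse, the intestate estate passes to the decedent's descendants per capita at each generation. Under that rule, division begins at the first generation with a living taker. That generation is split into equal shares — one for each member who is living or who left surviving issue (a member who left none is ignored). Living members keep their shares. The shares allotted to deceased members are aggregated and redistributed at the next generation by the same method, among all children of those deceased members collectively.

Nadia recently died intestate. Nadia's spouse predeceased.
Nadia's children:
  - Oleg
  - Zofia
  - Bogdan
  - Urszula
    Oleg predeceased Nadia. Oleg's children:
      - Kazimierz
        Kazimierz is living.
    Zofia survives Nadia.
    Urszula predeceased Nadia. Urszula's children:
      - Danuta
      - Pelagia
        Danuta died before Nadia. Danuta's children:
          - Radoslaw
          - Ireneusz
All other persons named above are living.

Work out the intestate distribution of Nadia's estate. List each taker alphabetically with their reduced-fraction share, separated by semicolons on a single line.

There is no surviving spouse, so the entire estate passes to Nadia's descendants per capita at each generation.
At generation 1 (Oleg, Zofia, Bogdan, Urszula) there are 4 shares of (1)/4 = 1/4 each.
Living: Zofia and Bogdan — each takes 1/4.
Deceased: Oleg and Urszula. Their combined 1/2 is pooled and carried to generation 2.
At generation 2 (Kazimierz, Danuta, Pelagia) there are 3 shares of (1/2)/3 = 1/6 each.
Living: Kazimierz and Pelagia — each takes 1/6.
Deceased: Danuta. That 1/6 share is carried to generation 3.
At generation 3 (Radoslaw, Ireneusz) there are 2 shares of (1/6)/2 = 1/12 each.
Living: Radoslaw and Ireneusz — each takes 1/12.

Bogdan 1/4; Ireneusz 1/12; Kazimierz 1/6; Pelagia 1/6; Radoslaw 1/12; Zofia 1/4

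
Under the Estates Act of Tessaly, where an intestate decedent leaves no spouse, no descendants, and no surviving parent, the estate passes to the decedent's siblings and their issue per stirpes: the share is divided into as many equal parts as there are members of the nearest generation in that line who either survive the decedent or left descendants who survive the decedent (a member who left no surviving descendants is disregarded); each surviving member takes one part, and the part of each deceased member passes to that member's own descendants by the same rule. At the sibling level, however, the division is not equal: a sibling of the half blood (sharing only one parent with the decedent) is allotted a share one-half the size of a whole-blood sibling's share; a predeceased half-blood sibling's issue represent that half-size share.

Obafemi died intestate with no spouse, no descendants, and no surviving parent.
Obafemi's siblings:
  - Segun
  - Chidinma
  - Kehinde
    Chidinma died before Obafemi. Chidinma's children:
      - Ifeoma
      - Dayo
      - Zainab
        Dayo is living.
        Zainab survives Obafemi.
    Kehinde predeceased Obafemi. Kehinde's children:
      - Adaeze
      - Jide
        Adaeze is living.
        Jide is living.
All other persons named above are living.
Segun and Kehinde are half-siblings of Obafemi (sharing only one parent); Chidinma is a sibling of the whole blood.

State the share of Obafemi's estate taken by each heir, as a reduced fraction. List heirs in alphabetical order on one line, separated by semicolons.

Adaeze 1/8; Dayo 1/6; Ifeoma 1/6; Jide 1/8; Segun 1/4; Zainab 1/6

No spouse, descendants, or parent survives, so the estate passes to Obafemi's siblings per stirpes.
Half-blood siblings count for one-half the weight of whole-blood siblings at the initial division.
Dividing 1 in proportion to weights (total weight 2): Segun (weight 1/2) → 1/4; Chidinma (weight 1) → 1/2; Kehinde (weight 1/2) → 1/4.
Segun is living and takes 1/4.
Chidinma predeceased; the 1/2 allotted to Chidinma's branch passes to Chidinma's issue by representation.
The 1/2 is divided into 3 equal shares of 1/6 among Ifeoma, Dayo, Zainab.
Ifeoma is living and takes 1/6.
Dayo is living and takes 1/6.
Zainab is living and takes 1/6.
Kehinde predeceased; the 1/4 allotted to Kehinde's branch passes to Kehinde's issue by representation.
The 1/4 is divided into 2 equal shares of 1/8 among Adaeze, Jide.
Adaeze is living and takes 1/8.
Jide is living and takes 1/8.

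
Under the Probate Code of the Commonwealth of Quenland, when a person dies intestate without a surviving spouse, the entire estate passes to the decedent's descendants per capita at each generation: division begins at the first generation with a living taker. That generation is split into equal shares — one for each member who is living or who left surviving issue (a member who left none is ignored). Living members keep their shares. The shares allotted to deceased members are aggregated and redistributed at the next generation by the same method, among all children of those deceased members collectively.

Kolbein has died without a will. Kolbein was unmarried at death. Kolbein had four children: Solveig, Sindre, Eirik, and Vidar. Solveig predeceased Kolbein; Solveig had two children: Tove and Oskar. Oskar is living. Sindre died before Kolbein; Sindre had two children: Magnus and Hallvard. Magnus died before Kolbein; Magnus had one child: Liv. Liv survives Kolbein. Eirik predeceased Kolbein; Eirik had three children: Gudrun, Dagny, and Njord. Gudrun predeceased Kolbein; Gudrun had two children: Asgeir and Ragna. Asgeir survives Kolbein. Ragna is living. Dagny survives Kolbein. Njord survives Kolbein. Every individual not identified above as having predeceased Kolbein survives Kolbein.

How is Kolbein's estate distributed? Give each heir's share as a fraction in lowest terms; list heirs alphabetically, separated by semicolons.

There is no surviving spouse, so the entire estate passes to Kolbein's descendants per capita at each generation.
At generation 1 (Solveig, Sindre, Eirik, Vidar) there are 4 shares of (1)/4 = 1/4 each.
Living: Vidar — each takes 1/4.
Deceased: Solveig, Sindre, and Eirik. Their combined 3/4 is pooled and carried to generation 2.
At generation 2 (Tove, Oskar, Magnus, Hallvard, Gudrun, Dagny, Njord) there are 7 shares of (3/4)/7 = 3/28 each.
Living: Tove, Oskar, Hallvard, Dagny, and Njord — each takes 3/28.
Deceased: Magnus and Gudrun. Their combined 3/14 is pooled and carried to generation 3.
At generation 3 (Liv, Asgeir, Ragna) there are 3 shares of (3/14)/3 = 1/14 each.
Living: Liv, Asgeir, and Ragna — each takes 1/14.

Asgeir 1/14; Dagny 3/28; Hallvard 3/28; Liv 1/14; Njord 3/28; Oskar 3/28; Ragna 1/14; Tove 3/28; Vidar 1/4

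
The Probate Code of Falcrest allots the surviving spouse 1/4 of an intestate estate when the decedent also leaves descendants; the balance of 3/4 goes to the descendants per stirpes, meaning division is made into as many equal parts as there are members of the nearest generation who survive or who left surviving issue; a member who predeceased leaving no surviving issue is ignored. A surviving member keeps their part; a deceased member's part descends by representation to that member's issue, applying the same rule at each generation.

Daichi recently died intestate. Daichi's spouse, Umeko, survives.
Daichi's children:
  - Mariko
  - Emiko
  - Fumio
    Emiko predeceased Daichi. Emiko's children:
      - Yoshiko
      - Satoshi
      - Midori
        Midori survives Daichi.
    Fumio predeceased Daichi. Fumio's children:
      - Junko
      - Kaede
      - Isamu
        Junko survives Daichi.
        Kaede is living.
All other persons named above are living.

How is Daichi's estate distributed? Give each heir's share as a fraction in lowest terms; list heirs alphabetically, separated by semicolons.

Isamu 1/12; Junko 1/12; Kaede 1/12; Mariko 1/4; Midori 1/12; Satoshi 1/12; Umeko 1/4; Yoshiko 1/12

Umeko, as surviving spouse, takes 1/4.
The remaining 3/4 passes to Daichi's descendants per stirpes.
The 3/4 is divided into 3 equal shares of 1/4 among Mariko, Emiko, Fumio.
Mariko is living and takes 1/4.
Emiko predeceased; the 1/4 allotted to Emiko's branch passes to Emiko's issue by representation.
The 1/4 is divided into 3 equal shares of 1/12 among Yoshiko, Satoshi, Midori.
Yoshiko is living and takes 1/12.
Satoshi is living and takes 1/12.
Midori is living and takes 1/12.
Fumio predeceased; the 1/4 allotted to Fumio's branch passes to Fumio's issue by representation.
The 1/4 is divided into 3 equal shares of 1/12 among Junko, Kaede, Isamu.
Junko is living and takes 1/12.
Kaede is living and takes 1/12.
Isamu is living and takes 1/12.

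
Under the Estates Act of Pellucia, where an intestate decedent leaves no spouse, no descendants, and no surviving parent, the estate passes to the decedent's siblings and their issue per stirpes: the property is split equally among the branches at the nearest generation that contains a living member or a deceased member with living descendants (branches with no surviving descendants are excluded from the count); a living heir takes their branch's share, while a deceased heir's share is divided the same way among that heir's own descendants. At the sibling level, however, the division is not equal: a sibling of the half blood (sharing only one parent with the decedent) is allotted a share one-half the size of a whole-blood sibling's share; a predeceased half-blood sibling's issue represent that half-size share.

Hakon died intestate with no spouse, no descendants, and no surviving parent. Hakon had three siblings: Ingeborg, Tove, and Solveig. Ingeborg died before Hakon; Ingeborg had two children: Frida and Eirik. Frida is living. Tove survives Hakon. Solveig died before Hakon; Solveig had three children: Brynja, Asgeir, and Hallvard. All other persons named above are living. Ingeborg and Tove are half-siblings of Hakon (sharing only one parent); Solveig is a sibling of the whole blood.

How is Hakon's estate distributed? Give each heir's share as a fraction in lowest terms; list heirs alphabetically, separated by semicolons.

Asgeir 1/6; Brynja 1/6; Eirik 1/8; Frida 1/8; Hallvard 1/6; Tove 1/4

No spouse, descendants, or parent survives, so the estate passes to Hakon's siblings per stirpes.
Half-blood siblings count for one-half the weight of whole-blood siblings at the initial division.
Dividing 1 in proportion to weights (total weight 2): Ingeborg (weight 1/2) → 1/4; Tove (weight 1/2) → 1/4; Solveig (weight 1) → 1/2.
Ingeborg predeceased; the 1/4 allotted to Ingeborg's branch passes to Ingeborg's issue by representation.
The 1/4 is divided into 2 equal shares of 1/8 among Frida, Eirik.
Frida is living and takes 1/8.
Eirik is living and takes 1/8.
Tove is living and takes 1/4.
Solveig predeceased; the 1/2 allotted to Solveig's branch passes to Solveig's issue by representation.
The 1/2 is divided into 3 equal shares of 1/6 among Brynja, Asgeir, Hallvard.
Brynja is living and takes 1/6.
Asgeir is living and takes 1/6.
Hallvard is living and takes 1/6.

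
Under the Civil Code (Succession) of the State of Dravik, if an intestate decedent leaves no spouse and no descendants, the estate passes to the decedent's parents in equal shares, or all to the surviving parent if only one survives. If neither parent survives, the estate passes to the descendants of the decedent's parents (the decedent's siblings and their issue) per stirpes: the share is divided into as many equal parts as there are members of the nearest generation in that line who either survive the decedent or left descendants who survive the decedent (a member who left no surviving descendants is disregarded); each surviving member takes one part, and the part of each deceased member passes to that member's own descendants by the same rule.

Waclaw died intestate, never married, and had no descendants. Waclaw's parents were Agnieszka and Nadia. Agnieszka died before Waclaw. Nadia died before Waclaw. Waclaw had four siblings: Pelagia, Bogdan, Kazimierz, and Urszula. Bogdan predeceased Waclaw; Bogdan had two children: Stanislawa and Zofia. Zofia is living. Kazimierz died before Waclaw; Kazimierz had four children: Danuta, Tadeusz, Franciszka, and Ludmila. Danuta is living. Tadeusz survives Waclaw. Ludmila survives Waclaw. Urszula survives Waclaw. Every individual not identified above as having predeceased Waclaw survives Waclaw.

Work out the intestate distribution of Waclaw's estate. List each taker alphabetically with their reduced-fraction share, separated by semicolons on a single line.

Neither parent survives and there are no descendants, so the estate passes to Waclaw's siblings and their issue per stirpes.
The estate is divided into 4 equal shares of 1/4 among Pelagia, Bogdan, Kazimierz, Urszula.
Pelagia is living and takes 1/4.
Bogdan predeceased; the 1/4 allotted to Bogdan's branch passes to Bogdan's issue by representation.
The 1/4 is divided into 2 equal shares of 1/8 among Stanislawa, Zofia.
Stanislawa is living and takes 1/8.
Zofia is living and takes 1/8.
Kazimierz predeceased; the 1/4 allotted to Kazimierz's branch passes to Kazimierz's issue by representation.
The 1/4 is divided into 4 equal shares of 1/16 among Danuta, Tadeusz, Franciszka, Ludmila.
Danuta is living and takes 1/16.
Tadeusz is living and takes 1/16.
Franciszka is living and takes 1/16.
Ludmila is living and takes 1/16.
Urszula is living and takes 1/4.

Danuta 1/16; Franciszka 1/16; Ludmila 1/16; Pelagia 1/4; Stanislawa 1/8; Tadeusz 1/16; Urszula 1/4; Zofia 1/8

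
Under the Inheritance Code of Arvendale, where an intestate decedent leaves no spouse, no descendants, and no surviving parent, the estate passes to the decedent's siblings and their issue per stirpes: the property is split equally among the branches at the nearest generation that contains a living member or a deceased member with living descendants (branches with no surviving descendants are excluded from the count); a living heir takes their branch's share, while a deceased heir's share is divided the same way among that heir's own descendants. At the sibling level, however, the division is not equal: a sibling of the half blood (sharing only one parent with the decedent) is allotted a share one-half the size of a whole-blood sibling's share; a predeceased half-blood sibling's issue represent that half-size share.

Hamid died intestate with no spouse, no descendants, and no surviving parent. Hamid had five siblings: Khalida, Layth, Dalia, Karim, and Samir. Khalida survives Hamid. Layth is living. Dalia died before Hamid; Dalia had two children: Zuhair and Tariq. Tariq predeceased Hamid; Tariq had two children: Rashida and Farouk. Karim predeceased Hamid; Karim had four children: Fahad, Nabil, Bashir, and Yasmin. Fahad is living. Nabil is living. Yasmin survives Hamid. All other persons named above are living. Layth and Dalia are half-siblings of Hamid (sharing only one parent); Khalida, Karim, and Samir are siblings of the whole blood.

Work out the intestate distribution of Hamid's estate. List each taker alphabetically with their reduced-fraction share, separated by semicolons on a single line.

Bashir 1/16; Fahad 1/16; Farouk 1/32; Khalida 1/4; Layth 1/8; Nabil 1/16; Rashida 1/32; Samir 1/4; Yasmin 1/16; Zuhair 1/16

No spouse, descendants, or parent survives, so the estate passes to Hamid's siblings per stirpes.
Half-blood siblings count for one-half the weight of whole-blood siblings at the initial division.
Dividing 1 in proportion to weights (total weight 4): Khalida (weight 1) → 1/4; Layth (weight 1/2) → 1/8; Dalia (weight 1/2) → 1/8; Karim (weight 1) → 1/4; Samir (weight 1) → 1/4.
Khalida is living and takes 1/4.
Layth is living and takes 1/8.
Dalia predeceased; the 1/8 allotted to Dalia's branch passes to Dalia's issue by representation.
The 1/8 is divided into 2 equal shares of 1/16 among Zuhair, Tariq.
Zuhair is living and takes 1/16.
Tariq predeceased; the 1/16 allotted to Tariq's branch passes to Tariq's issue by representation.
The 1/16 is divided into 2 equal shares of 1/32 among Rashida, Farouk.
Rashida is living and takes 1/32.
Farouk is living and takes 1/32.
Karim predeceased; the 1/4 allotted to Karim's branch passes to Karim's issue by representation.
The 1/4 is divided into 4 equal shares of 1/16 among Fahad, Nabil, Bashir, Yasmin.
Fahad is living and takes 1/16.
Nabil is living and takes 1/16.
Bashir is living and takes 1/16.
Yasmin is living and takes 1/16.
Samir is living and takes 1/4.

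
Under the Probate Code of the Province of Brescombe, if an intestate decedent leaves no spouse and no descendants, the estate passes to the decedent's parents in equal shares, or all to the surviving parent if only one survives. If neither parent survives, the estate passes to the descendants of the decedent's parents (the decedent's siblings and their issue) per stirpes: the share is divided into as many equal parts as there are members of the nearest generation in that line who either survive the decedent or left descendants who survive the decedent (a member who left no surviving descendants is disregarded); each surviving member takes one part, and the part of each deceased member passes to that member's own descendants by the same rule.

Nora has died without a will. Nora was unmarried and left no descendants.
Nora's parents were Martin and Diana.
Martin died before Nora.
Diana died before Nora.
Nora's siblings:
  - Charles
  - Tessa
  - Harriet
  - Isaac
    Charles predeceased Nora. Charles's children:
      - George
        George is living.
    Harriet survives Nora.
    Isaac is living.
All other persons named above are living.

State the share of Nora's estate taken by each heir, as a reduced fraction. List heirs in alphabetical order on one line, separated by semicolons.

George 1/4; Harriet 1/4; Isaac 1/4; Tessa 1/4

Neither parent survives and there are no descendants, so the estate passes to Nora's siblings and their issue per stirpes.
The estate is divided into 4 equal shares of 1/4 among Charles, Tessa, Harriet, Isaac.
Charles predeceased; the 1/4 allotted to Charles's branch passes to Charles's issue by representation.
George is the sole taker at this level and receives the full 1/4.
Tessa is living and takes 1/4.
Harriet is living and takes 1/4.
Isaac is living and takes 1/4.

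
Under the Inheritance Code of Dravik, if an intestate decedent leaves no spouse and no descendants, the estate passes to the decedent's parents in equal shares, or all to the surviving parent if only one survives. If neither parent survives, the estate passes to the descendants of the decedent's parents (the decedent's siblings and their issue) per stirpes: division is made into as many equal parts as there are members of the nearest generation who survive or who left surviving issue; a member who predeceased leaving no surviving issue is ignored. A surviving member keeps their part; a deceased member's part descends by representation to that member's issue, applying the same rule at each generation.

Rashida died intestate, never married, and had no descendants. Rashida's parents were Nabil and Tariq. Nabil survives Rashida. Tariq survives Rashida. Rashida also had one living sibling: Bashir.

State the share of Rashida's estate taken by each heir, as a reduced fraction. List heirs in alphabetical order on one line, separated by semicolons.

Nabil 1/2; Tariq 1/2

Both parents survive, so Nabil and Tariq each take 1/2. The siblings take nothing because a surviving parent has priority.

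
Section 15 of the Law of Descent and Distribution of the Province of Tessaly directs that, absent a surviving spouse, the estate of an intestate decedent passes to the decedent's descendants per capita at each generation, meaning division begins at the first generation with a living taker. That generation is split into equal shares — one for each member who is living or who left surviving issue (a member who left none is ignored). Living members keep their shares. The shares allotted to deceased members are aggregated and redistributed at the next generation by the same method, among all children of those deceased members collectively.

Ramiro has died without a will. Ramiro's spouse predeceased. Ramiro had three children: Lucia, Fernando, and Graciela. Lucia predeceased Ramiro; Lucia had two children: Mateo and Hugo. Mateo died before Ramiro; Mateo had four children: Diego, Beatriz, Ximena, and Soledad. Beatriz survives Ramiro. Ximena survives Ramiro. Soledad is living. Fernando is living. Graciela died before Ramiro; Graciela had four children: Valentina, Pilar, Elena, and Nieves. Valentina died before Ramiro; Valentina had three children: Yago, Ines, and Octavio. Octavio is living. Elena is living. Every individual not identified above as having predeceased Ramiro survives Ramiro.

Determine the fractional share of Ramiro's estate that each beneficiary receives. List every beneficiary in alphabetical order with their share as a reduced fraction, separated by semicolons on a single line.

There is no surviving spouse, so the entire estate passes to Ramiro's descendants per capita at each generation.
At generation 1 (Lucia, Fernando, Graciela) there are 3 shares of (1)/3 = 1/3 each.
Living: Fernando — each takes 1/3.
Deceased: Lucia and Graciela. Their combined 2/3 is pooled and carried to generation 2.
At generation 2 (Mateo, Hugo, Valentina, Pilar, Elena, Nieves) there are 6 shares of (2/3)/6 = 1/9 each.
Living: Hugo, Pilar, Elena, and Nieves — each takes 1/9.
Deceased: Mateo and Valentina. Their combined 2/9 is pooled and carried to generation 3.
At generation 3 (Diego, Beatriz, Ximena, Soledad, Yago, Ines, Octavio) there are 7 shares of (2/9)/7 = 2/63 each.
Living: Diego, Beatriz, Ximena, Soledad, Yago, Ines, and Octavio — each takes 2/63.

Beatriz 2/63; Diego 2/63; Elena 1/9; Fernando 1/3; Hugo 1/9; Ines 2/63; Nieves 1/9; Octavio 2/63; Pilar 1/9; Soledad 2/63; Ximena 2/63; Yago 2/63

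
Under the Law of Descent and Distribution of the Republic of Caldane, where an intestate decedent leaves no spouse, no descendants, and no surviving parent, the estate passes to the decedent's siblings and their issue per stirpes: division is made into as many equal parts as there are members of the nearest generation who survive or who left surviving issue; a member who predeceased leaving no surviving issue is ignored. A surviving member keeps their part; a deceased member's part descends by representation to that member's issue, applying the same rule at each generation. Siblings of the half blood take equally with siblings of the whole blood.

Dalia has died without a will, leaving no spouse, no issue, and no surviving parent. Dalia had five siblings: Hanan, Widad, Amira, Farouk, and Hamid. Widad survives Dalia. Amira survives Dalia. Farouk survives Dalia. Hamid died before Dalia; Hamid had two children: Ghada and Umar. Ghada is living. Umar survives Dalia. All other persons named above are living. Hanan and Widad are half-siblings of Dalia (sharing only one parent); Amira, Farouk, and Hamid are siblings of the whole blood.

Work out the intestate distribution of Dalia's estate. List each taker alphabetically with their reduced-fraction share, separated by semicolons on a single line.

No spouse, descendants, or parent survives, so the estate passes to Dalia's siblings per stirpes.
Half-blood and whole-blood siblings take equally under the stated rule.
The estate is divided into 5 equal shares of 1/5 among Hanan, Widad, Amira, Farouk, Hamid.
Hanan is living and takes 1/5.
Widad is living and takes 1/5.
Amira is living and takes 1/5.
Farouk is living and takes 1/5.
Hamid predeceased; the 1/5 allotted to Hamid's branch passes to Hamid's issue by representation.
The 1/5 is divided into 2 equal shares of 1/10 among Ghada, Umar.
Ghada is living and takes 1/10.
Umar is living and takes 1/10.

Amira 1/5; Farouk 1/5; Ghada 1/10; Hanan 1/5; Umar 1/10; Widad 1/5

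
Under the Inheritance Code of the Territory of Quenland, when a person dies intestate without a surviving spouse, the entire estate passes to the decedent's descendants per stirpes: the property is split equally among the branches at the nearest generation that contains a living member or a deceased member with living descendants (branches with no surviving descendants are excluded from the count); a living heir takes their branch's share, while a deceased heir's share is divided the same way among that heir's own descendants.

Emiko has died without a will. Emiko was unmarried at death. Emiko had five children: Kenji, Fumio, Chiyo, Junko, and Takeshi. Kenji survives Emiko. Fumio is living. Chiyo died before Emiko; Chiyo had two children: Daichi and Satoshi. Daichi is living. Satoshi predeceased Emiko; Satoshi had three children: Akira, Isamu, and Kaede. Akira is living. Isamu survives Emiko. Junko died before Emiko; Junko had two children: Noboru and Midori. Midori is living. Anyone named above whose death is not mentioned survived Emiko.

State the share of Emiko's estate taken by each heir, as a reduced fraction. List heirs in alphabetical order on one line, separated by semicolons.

Akira 1/30; Daichi 1/10; Fumio 1/5; Isamu 1/30; Kaede 1/30; Kenji 1/5; Midori 1/10; Noboru 1/10; Takeshi 1/5

There is no surviving spouse, so the entire estate passes to Emiko's descendants per stirpes.
The estate is divided into 5 equal shares of 1/5 among Kenji, Fumio, Chiyo, Junko, Takeshi.
Kenji is living and takes 1/5.
Fumio is living and takes 1/5.
Chiyo predeceased; the 1/5 allotted to Chiyo's branch passes to Chiyo's issue by representation.
The 1/5 is divided into 2 equal shares of 1/10 among Daichi, Satoshi.
Daichi is living and takes 1/10.
Satoshi predeceased; the 1/10 allotted to Satoshi's branch passes to Satoshi's issue by representation.
The 1/10 is divided into 3 equal shares of 1/30 among Akira, Isamu, Kaede.
Akira is living and takes 1/30.
Isamu is living and takes 1/30.
Kaede is living and takes 1/30.
Junko predeceased; the 1/5 allotted to Junko's branch passes to Junko's issue by representation.
The 1/5 is divided into 2 equal shares of 1/10 among Noboru, Midori.
Noboru is living and takes 1/10.
Midori is living and takes 1/10.
Takeshi is living and takes 1/5.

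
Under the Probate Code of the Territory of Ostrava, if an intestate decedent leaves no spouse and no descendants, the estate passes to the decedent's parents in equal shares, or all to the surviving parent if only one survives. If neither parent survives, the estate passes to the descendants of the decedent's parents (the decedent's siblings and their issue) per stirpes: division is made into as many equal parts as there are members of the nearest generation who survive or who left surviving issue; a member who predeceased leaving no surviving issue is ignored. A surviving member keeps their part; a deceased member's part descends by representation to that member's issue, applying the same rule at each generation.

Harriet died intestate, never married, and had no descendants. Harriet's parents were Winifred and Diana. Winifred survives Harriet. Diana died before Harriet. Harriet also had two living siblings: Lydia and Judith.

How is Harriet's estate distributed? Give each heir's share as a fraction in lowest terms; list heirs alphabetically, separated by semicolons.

Only one parent, Winifred, survives, so Winifred takes the entire estate. The siblings take nothing because a surviving parent has priority.

Winifred 1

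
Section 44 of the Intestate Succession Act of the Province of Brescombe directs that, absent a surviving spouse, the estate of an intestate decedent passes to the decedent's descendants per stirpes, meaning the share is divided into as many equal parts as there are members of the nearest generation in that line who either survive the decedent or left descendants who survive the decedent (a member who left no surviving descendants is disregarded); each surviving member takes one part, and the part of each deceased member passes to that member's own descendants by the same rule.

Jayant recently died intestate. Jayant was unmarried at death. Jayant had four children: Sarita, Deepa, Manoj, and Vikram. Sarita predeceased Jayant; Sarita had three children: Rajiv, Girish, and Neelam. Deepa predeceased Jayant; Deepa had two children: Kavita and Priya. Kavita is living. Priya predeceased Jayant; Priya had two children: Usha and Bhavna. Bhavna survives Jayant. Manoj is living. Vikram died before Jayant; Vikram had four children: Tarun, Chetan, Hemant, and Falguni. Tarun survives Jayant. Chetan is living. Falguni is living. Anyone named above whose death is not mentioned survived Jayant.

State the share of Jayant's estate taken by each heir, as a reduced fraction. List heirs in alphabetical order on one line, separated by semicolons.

There is no surviving spouse, so the entire estate passes to Jayant's descendants per stirpes.
The estate is divided into 4 equal shares of 1/4 among Sarita, Deepa, Manoj, Vikram.
Sarita predeceased; the 1/4 allotted to Sarita's branch passes to Sarita's issue by representation.
The 1/4 is divided into 3 equal shares of 1/12 among Rajiv, Girish, Neelam.
Rajiv is living and takes 1/12.
Girish is living and takes 1/12.
Neelam is living and takes 1/12.
Deepa predeceased; the 1/4 allotted to Deepa's branch passes to Deepa's issue by representation.
The 1/4 is divided into 2 equal shares of 1/8 among Kavita, Priya.
Kavita is living and takes 1/8.
Priya predeceased; the 1/8 allotted to Priya's branch passes to Priya's issue by representation.
The 1/8 is divided into 2 equal shares of 1/16 among Usha, Bhavna.
Usha is living and takes 1/16.
Bhavna is living and takes 1/16.
Manoj is living and takes 1/4.
Vikram predeceased; the 1/4 allotted to Vikram's branch passes to Vikram's issue by representation.
The 1/4 is divided into 4 equal shares of 1/16 among Tarun, Chetan, Hemant, Falguni.
Tarun is living and takes 1/16.
Chetan is living and takes 1/16.
Hemant is living and takes 1/16.
Falguni is living and takes 1/16.

Bhavna 1/16; Chetan 1/16; Falguni 1/16; Girish 1/12; Hemant 1/16; Kavita 1/8; Manoj 1/4; Neelam 1/12; Rajiv 1/12; Tarun 1/16; Usha 1/16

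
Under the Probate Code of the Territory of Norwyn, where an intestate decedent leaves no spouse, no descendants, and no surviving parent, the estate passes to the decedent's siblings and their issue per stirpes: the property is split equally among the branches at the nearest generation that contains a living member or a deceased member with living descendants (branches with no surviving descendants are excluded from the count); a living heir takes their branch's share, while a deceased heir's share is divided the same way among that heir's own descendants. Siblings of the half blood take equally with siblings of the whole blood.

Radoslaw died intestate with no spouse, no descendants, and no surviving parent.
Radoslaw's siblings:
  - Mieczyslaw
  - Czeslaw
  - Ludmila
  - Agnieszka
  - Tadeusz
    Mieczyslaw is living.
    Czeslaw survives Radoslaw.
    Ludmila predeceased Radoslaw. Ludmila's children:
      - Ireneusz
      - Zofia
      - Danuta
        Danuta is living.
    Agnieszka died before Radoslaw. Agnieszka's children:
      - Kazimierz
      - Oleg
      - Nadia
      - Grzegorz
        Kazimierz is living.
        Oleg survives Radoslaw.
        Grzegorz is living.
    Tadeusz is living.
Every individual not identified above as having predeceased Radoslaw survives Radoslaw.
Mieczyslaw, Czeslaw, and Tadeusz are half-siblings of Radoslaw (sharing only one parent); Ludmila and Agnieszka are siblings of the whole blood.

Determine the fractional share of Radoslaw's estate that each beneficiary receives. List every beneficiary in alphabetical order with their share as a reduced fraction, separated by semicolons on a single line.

Czeslaw 1/5; Danuta 1/15; Grzegorz 1/20; Ireneusz 1/15; Kazimierz 1/20; Mieczyslaw 1/5; Nadia 1/20; Oleg 1/20; Tadeusz 1/5; Zofia 1/15

No spouse, descendants, or parent survives, so the estate passes to Radoslaw's siblings per stirpes.
Half-blood and whole-blood siblings take equally under the stated rule.
The estate is divided into 5 equal shares of 1/5 among Mieczyslaw, Czeslaw, Ludmila, Agnieszka, Tadeusz.
Mieczyslaw is living and takes 1/5.
Czeslaw is living and takes 1/5.
Ludmila predeceased; the 1/5 allotted to Ludmila's branch passes to Ludmila's issue by representation.
The 1/5 is divided into 3 equal shares of 1/15 among Ireneusz, Zofia, Danuta.
Ireneusz is living and takes 1/15.
Zofia is living and takes 1/15.
Danuta is living and takes 1/15.
Agnieszka predeceased; the 1/5 allotted to Agnieszka's branch passes to Agnieszka's issue by representation.
The 1/5 is divided into 4 equal shares of 1/20 among Kazimierz, Oleg, Nadia, Grzegorz.
Kazimierz is living and takes 1/20.
Oleg is living and takes 1/20.
Nadia is living and takes 1/20.
Grzegorz is living and takes 1/20.
Tadeusz is living and takes 1/5.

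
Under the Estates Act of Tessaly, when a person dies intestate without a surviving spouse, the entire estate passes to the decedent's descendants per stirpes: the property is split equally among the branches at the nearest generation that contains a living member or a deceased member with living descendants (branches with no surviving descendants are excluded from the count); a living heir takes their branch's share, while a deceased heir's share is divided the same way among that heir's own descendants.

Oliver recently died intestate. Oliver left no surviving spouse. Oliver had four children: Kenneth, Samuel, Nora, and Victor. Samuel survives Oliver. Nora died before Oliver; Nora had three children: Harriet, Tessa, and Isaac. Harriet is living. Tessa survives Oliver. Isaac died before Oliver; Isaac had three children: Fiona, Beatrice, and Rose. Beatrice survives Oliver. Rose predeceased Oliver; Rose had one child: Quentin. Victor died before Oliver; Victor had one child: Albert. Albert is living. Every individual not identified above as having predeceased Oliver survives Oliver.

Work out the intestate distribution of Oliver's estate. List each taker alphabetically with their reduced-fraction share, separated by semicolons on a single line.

Albert 1/4; Beatrice 1/36; Fiona 1/36; Harriet 1/12; Kenneth 1/4; Quentin 1/36; Samuel 1/4; Tessa 1/12

There is no surviving spouse, so the entire estate passes to Oliver's descendants per stirpes.
The estate is divided into 4 equal shares of 1/4 among Kenneth, Samuel, Nora, Victor.
Kenneth is living and takes 1/4.
Samuel is living and takes 1/4.
Nora predeceased; the 1/4 allotted to Nora's branch passes to Nora's issue by representation.
The 1/4 is divided into 3 equal shares of 1/12 among Harriet, Tessa, Isaac.
Harriet is living and takes 1/12.
Tessa is living and takes 1/12.
Isaac predeceased; the 1/12 allotted to Isaac's branch passes to Isaac's issue by representation.
The 1/12 is divided into 3 equal shares of 1/36 among Fiona, Beatrice, Rose.
Fiona is living and takes 1/36.
Beatrice is living and takes 1/36.
Rose predeceased; the 1/36 allotted to Rose's branch passes to Rose's issue by representation.
Quentin is the sole taker at this level and receives the full 1/36.
Victor predeceased; the 1/4 allotted to Victor's branch passes to Victor's issue by representation.
Albert is the sole taker at this level and receives the full 1/4.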